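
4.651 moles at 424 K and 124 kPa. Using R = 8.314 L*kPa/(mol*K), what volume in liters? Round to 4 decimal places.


PV = nRT, solve for V = nRT / P.
nRT = 4.651 * 8.314 * 424 = 16395.4075
V = 16395.4075 / 124
V = 132.22102823 L, rounded to 4 dp:

132.2210 L


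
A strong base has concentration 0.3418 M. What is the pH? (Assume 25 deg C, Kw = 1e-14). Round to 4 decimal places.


A strong base dissociates completely, so [OH-] equals the given concentration.
pOH = -log10([OH-]) = -log10(0.3418) = 0.466228
pH = 14 - pOH = 14 - 0.466228
pH = 13.533772, rounded to 4 dp:

13.5338


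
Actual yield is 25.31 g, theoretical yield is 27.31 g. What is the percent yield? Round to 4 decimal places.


% yield = 100 * actual / theoretical
% yield = 100 * 25.31 / 27.31
% yield = 92.67667521 %, rounded to 4 dp:

92.6767 %


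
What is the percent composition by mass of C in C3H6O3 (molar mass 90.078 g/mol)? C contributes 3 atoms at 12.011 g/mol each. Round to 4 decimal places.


pct = 100 * (n_elem * M_elem) / M_total
mass_contribution = 3 * 12.011 = 36.033 g/mol
pct = 100 * 36.033 / 90.078
pct = 40.00199827 %, rounded to 4 dp:

40.0020 %


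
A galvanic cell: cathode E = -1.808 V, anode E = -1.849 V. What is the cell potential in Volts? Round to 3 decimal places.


Standard cell potential: E_cell = E_cathode - E_anode.
E_cell = -1.808 - (-1.849)
E_cell = 0.041 V, rounded to 3 dp:

0.041 V


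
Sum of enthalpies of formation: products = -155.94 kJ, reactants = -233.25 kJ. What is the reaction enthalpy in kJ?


dH_rxn = sum(dH_f products) - sum(dH_f reactants)
dH_rxn = -155.94 - (-233.25)
dH_rxn = 77.31 kJ:

77.31 kJ


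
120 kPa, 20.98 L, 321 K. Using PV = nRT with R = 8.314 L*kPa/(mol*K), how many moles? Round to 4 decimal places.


PV = nRT, solve for n = PV / (RT).
PV = 120 * 20.98 = 2517.6
RT = 8.314 * 321 = 2668.794
n = 2517.6 / 2668.794
n = 0.94334744 mol, rounded to 4 dp:

0.9433 mol


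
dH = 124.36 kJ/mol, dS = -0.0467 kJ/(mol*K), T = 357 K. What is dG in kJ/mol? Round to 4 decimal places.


Gibbs: dG = dH - T*dS (consistent units, dS already in kJ/(mol*K)).
T*dS = 357 * -0.0467 = -16.6719
dG = 124.36 - (-16.6719)
dG = 141.0319 kJ/mol, rounded to 4 dp:

141.0319 kJ/mol


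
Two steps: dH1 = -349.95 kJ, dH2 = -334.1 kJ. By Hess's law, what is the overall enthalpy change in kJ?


Hess's law: enthalpy is a state function, so add the step enthalpies.
dH_total = dH1 + dH2 = -349.95 + (-334.1)
dH_total = -684.05 kJ:

-684.05 kJ


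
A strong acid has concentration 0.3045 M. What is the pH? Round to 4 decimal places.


A strong acid dissociates completely, so [H+] equals the given concentration.
pH = -log10([H+]) = -log10(0.3045)
pH = 0.5164127, rounded to 4 dp:

0.5164


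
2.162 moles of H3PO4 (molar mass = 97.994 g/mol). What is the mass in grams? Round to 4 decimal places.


mass = n * M
mass = 2.162 * 97.994
mass = 211.863028 g, rounded to 4 dp:

211.8630 g


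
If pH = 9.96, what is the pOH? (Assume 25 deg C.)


At 25 deg C, pH + pOH = 14.
pOH = 14 - pH = 14 - 9.96
pOH = 4.04:

4.04


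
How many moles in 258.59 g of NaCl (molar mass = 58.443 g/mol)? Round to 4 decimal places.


n = mass / M
n = 258.59 / 58.443
n = 4.42465308 mol, rounded to 4 dp:

4.4247 mol


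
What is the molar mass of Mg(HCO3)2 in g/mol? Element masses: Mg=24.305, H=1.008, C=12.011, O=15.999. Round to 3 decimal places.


M = sum(count * atomic_mass) over atoms.
M = 1*24.305 + 2*1.008 + 2*12.011 + 6*15.999
M = 24.305 + 2.016 + 24.022 + 95.994
M = 146.337 g/mol, rounded to 3 dp:

146.337 g/mol


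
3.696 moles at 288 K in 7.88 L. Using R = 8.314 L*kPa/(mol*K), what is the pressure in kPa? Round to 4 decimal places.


PV = nRT, solve for P = nRT / V.
nRT = 3.696 * 8.314 * 288 = 8849.8207
P = 8849.8207 / 7.88
P = 1123.07369289 kPa, rounded to 4 dp:

1123.0737 kPa


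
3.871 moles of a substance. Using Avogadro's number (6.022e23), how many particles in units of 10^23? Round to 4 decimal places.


N = n * NA, then divide by 1e23 for the requested units.
N / 1e23 = n * 6.022
N / 1e23 = 3.871 * 6.022
N / 1e23 = 23.311162, rounded to 4 dp:

23.3112


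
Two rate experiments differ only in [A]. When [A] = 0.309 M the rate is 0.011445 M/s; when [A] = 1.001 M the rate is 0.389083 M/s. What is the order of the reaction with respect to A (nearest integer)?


Rate is proportional to [A]^n, so rate2/rate1 = ([A]2/[A]1)^n. Take logs to solve for n.
rate2/rate1 = 0.389083 / 0.011445 = 33.9959
[A]2/[A]1 = 1.001 / 0.309 = 3.2395
n = ln(33.9959) / ln(3.2395) = 3.0
Nearest integer order:

3


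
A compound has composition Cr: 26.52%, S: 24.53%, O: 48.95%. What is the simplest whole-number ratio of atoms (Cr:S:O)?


Assume 100 g of compound, divide each mass% by atomic mass to get moles, then normalize by the smallest to get a raw atom ratio.
Moles per 100 g: Cr: 26.52/51.996 = 0.51, S: 24.53/32.065 = 0.765, O: 48.95/15.999 = 3.0596
Raw ratio (divide by min = 0.51): Cr: 1.0, S: 1.5, O: 5.999
Multiply by 2 to clear fractions: Cr: 2.0 ~= 2, S: 3.0 ~= 3, O: 11.997 ~= 12
Reduce by GCD to get the simplest whole-number ratio:

2:3:12


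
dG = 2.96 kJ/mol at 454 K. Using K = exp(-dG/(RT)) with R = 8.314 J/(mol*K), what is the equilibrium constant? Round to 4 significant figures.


dG is in kJ/mol; multiply by 1000 to match R in J/(mol*K).
RT = 8.314 * 454 = 3774.556 J/mol
exponent = -dG*1000 / (RT) = -(2.96*1000) / 3774.556 = -0.78419819
K = exp(-0.78419819)
K = 0.45648557, rounded to 4 significant figures:

0.4565


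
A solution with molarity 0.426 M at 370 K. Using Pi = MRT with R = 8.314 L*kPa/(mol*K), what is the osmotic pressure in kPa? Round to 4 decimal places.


Osmotic pressure (van't Hoff): Pi = M*R*T.
RT = 8.314 * 370 = 3076.18
Pi = 0.426 * 3076.18
Pi = 1310.45268 kPa, rounded to 4 dp:

1310.4527 kPa


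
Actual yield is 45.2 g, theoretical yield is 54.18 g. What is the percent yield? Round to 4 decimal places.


% yield = 100 * actual / theoretical
% yield = 100 * 45.2 / 54.18
% yield = 83.42561831 %, rounded to 4 dp:

83.4256 %


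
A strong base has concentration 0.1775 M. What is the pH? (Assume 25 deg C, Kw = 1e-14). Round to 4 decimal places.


A strong base dissociates completely, so [OH-] equals the given concentration.
pOH = -log10([OH-]) = -log10(0.1775) = 0.750802
pH = 14 - pOH = 14 - 0.750802
pH = 13.249198, rounded to 4 dp:

13.2492


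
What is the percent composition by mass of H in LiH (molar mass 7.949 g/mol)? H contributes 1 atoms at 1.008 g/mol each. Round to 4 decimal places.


pct = 100 * (n_elem * M_elem) / M_total
mass_contribution = 1 * 1.008 = 1.008 g/mol
pct = 100 * 1.008 / 7.949
pct = 12.68084036 %, rounded to 4 dp:

12.6808 %


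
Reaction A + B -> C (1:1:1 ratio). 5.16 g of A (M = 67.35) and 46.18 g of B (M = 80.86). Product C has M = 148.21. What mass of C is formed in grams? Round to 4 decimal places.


Find moles of each reactant; the smaller value is the limiting reagent in a 1:1:1 reaction, so moles_C equals moles of the limiter.
n_A = mass_A / M_A = 5.16 / 67.35 = 0.076615 mol
n_B = mass_B / M_B = 46.18 / 80.86 = 0.571111 mol
Limiting reagent: A (smaller), n_limiting = 0.076615 mol
mass_C = n_limiting * M_C = 0.076615 * 148.21
mass_C = 11.35510915 g, rounded to 4 dp:

11.3551 g


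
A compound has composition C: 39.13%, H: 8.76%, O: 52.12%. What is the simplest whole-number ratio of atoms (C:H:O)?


Assume 100 g of compound, divide each mass% by atomic mass to get moles, then normalize by the smallest to get a raw atom ratio.
Moles per 100 g: C: 39.13/12.011 = 3.2578, H: 8.76/1.008 = 8.6905, O: 52.12/15.999 = 3.2577
Raw ratio (divide by min = 3.2577): C: 1.0, H: 2.668, O: 1.0
Multiply by 3 to clear fractions: C: 3.0 ~= 3, H: 8.003 ~= 8, O: 3.0 ~= 3
Reduce by GCD to get the simplest whole-number ratio:

3:8:3


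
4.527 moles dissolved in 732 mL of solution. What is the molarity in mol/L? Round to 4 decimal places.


Convert volume to liters: V_L = V_mL / 1000.
V_L = 732 / 1000 = 0.732 L
M = n / V_L = 4.527 / 0.732
M = 6.18442623 mol/L, rounded to 4 dp:

6.1844 mol/L


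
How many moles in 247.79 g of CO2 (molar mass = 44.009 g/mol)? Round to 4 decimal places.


n = mass / M
n = 247.79 / 44.009
n = 5.63043923 mol, rounded to 4 dp:

5.6304 mol


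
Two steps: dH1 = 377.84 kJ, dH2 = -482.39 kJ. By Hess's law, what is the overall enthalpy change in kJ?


Hess's law: enthalpy is a state function, so add the step enthalpies.
dH_total = dH1 + dH2 = 377.84 + (-482.39)
dH_total = -104.55 kJ:

-104.55 kJ


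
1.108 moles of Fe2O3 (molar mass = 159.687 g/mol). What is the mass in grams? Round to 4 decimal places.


mass = n * M
mass = 1.108 * 159.687
mass = 176.933196 g, rounded to 4 dp:

176.9332 g


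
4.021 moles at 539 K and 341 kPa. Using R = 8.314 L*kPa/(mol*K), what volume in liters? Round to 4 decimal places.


PV = nRT, solve for V = nRT / P.
nRT = 4.021 * 8.314 * 539 = 18019.0902
V = 18019.0902 / 341
V = 52.84190674 L, rounded to 4 dp:

52.8419 L


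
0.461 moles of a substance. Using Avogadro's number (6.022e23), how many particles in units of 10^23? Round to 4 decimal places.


N = n * NA, then divide by 1e23 for the requested units.
N / 1e23 = n * 6.022
N / 1e23 = 0.461 * 6.022
N / 1e23 = 2.776142, rounded to 4 dp:

2.7761


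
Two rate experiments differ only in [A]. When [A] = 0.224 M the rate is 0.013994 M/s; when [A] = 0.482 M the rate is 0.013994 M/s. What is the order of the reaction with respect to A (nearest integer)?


Rate is proportional to [A]^n, so rate2/rate1 = ([A]2/[A]1)^n. Take logs to solve for n.
rate2/rate1 = 0.013994 / 0.013994 = 1.0
[A]2/[A]1 = 0.482 / 0.224 = 2.1518
n = ln(1.0) / ln(2.1518) = 0.0
Nearest integer order:

0


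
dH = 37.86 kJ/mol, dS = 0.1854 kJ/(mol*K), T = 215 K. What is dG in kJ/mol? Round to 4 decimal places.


Gibbs: dG = dH - T*dS (consistent units, dS already in kJ/(mol*K)).
T*dS = 215 * 0.1854 = 39.861
dG = 37.86 - (39.861)
dG = -2.001 kJ/mol, rounded to 4 dp:

-2.0010 kJ/mol


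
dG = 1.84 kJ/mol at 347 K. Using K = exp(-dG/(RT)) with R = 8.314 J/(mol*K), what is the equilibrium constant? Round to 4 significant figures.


dG is in kJ/mol; multiply by 1000 to match R in J/(mol*K).
RT = 8.314 * 347 = 2884.958 J/mol
exponent = -dG*1000 / (RT) = -(1.84*1000) / 2884.958 = -0.63779091
K = exp(-0.63779091)
K = 0.52845855, rounded to 4 significant figures:

0.5285


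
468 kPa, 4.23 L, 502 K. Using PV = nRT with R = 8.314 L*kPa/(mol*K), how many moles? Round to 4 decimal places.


PV = nRT, solve for n = PV / (RT).
PV = 468 * 4.23 = 1979.64
RT = 8.314 * 502 = 4173.628
n = 1979.64 / 4173.628
n = 0.47432114 mol, rounded to 4 dp:

0.4743 mol


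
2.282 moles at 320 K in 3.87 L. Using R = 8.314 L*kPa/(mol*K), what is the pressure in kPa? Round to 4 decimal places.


PV = nRT, solve for P = nRT / V.
nRT = 2.282 * 8.314 * 320 = 6071.2154
P = 6071.2154 / 3.87
P = 1568.78950904 kPa, rounded to 4 dp:

1568.7895 kPa


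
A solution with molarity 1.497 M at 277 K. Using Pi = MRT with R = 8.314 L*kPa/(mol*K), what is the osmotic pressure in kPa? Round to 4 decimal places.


Osmotic pressure (van't Hoff): Pi = M*R*T.
RT = 8.314 * 277 = 2302.978
Pi = 1.497 * 2302.978
Pi = 3447.558066 kPa, rounded to 4 dp:

3447.5581 kPa


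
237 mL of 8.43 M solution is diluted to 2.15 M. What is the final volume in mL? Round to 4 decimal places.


Dilution: M1*V1 = M2*V2, solve for V2.
V2 = M1*V1 / M2
V2 = 8.43 * 237 / 2.15
V2 = 1997.91 / 2.15
V2 = 929.26046512 mL, rounded to 4 dp:

929.2605 mL


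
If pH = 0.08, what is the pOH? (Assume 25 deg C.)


At 25 deg C, pH + pOH = 14.
pOH = 14 - pH = 14 - 0.08
pOH = 13.92:

13.92


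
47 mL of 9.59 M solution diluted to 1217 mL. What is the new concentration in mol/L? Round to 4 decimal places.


Dilution: M1*V1 = M2*V2, solve for M2.
M2 = M1*V1 / V2
M2 = 9.59 * 47 / 1217
M2 = 450.73 / 1217
M2 = 0.37036154 mol/L, rounded to 4 dp:

0.3704 mol/L


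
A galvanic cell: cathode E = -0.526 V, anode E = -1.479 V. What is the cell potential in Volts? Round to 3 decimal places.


Standard cell potential: E_cell = E_cathode - E_anode.
E_cell = -0.526 - (-1.479)
E_cell = 0.953 V, rounded to 3 dp:

0.953 V


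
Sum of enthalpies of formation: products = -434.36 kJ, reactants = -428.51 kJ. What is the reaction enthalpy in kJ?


dH_rxn = sum(dH_f products) - sum(dH_f reactants)
dH_rxn = -434.36 - (-428.51)
dH_rxn = -5.85 kJ:

-5.85 kJ


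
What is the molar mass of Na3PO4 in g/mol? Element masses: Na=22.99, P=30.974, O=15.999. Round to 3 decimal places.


M = sum(count * atomic_mass) over atoms.
M = 3*22.99 + 1*30.974 + 4*15.999
M = 68.97 + 30.974 + 63.996
M = 163.94 g/mol, rounded to 3 dp:

163.940 g/mol


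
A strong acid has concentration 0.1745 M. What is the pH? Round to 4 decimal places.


A strong acid dissociates completely, so [H+] equals the given concentration.
pH = -log10([H+]) = -log10(0.1745)
pH = 0.75820457, rounded to 4 dp:

0.7582


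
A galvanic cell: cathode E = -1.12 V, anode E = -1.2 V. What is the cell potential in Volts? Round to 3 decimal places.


Standard cell potential: E_cell = E_cathode - E_anode.
E_cell = -1.12 - (-1.2)
E_cell = 0.08 V, rounded to 3 dp:

0.080 V


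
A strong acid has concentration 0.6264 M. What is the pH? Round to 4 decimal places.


A strong acid dissociates completely, so [H+] equals the given concentration.
pH = -log10([H+]) = -log10(0.6264)
pH = 0.20314825, rounded to 4 dp:

0.2031


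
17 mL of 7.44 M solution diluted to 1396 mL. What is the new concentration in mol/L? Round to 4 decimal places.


Dilution: M1*V1 = M2*V2, solve for M2.
M2 = M1*V1 / V2
M2 = 7.44 * 17 / 1396
M2 = 126.48 / 1396
M2 = 0.09060172 mol/L, rounded to 4 dp:

0.0906 mol/L


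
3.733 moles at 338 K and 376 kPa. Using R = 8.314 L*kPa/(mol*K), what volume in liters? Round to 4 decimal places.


PV = nRT, solve for V = nRT / P.
nRT = 3.733 * 8.314 * 338 = 10490.2228
V = 10490.2228 / 376
V = 27.89952872 L, rounded to 4 dp:

27.8995 L


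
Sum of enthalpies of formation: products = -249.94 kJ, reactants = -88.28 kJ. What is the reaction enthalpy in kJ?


dH_rxn = sum(dH_f products) - sum(dH_f reactants)
dH_rxn = -249.94 - (-88.28)
dH_rxn = -161.66 kJ:

-161.66 kJ


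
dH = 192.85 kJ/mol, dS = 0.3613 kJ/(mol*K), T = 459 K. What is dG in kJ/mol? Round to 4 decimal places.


Gibbs: dG = dH - T*dS (consistent units, dS already in kJ/(mol*K)).
T*dS = 459 * 0.3613 = 165.8367
dG = 192.85 - (165.8367)
dG = 27.0133 kJ/mol, rounded to 4 dp:

27.0133 kJ/mol


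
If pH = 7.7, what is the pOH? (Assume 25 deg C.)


At 25 deg C, pH + pOH = 14.
pOH = 14 - pH = 14 - 7.7
pOH = 6.3:

6.30


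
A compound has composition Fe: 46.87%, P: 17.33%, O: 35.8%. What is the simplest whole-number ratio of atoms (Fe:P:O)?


Assume 100 g of compound, divide each mass% by atomic mass to get moles, then normalize by the smallest to get a raw atom ratio.
Moles per 100 g: Fe: 46.87/55.845 = 0.8393, P: 17.33/30.974 = 0.5595, O: 35.8/15.999 = 2.2376
Raw ratio (divide by min = 0.5595): Fe: 1.5, P: 1.0, O: 3.999
Multiply by 2 to clear fractions: Fe: 3.0 ~= 3, P: 2.0 ~= 2, O: 7.999 ~= 8
Reduce by GCD to get the simplest whole-number ratio:

3:2:8


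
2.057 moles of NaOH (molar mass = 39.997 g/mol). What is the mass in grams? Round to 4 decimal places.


mass = n * M
mass = 2.057 * 39.997
mass = 82.273829 g, rounded to 4 dp:

82.2738 g


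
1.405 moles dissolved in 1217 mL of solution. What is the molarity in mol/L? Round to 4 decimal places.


Convert volume to liters: V_L = V_mL / 1000.
V_L = 1217 / 1000 = 1.217 L
M = n / V_L = 1.405 / 1.217
M = 1.15447823 mol/L, rounded to 4 dp:

1.1545 mol/L


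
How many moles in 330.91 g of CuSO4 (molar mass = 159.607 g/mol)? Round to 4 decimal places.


n = mass / M
n = 330.91 / 159.607
n = 2.07327999 mol, rounded to 4 dp:

2.0733 mol


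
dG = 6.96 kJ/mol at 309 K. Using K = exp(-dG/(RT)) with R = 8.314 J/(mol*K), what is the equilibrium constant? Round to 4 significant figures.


dG is in kJ/mol; multiply by 1000 to match R in J/(mol*K).
RT = 8.314 * 309 = 2569.026 J/mol
exponent = -dG*1000 / (RT) = -(6.96*1000) / 2569.026 = -2.70919796
K = exp(-2.70919796)
K = 0.066590193, rounded to 4 significant figures:

0.06659


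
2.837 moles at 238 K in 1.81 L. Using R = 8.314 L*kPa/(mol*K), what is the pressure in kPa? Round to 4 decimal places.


PV = nRT, solve for P = nRT / V.
nRT = 2.837 * 8.314 * 238 = 5613.6627
P = 5613.6627 / 1.81
P = 3101.47110497 kPa, rounded to 4 dp:

3101.4711 kPa


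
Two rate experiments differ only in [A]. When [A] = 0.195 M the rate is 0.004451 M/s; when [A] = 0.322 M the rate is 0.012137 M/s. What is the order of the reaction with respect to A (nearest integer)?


Rate is proportional to [A]^n, so rate2/rate1 = ([A]2/[A]1)^n. Take logs to solve for n.
rate2/rate1 = 0.012137 / 0.004451 = 2.7268
[A]2/[A]1 = 0.322 / 0.195 = 1.6513
n = ln(2.7268) / ln(1.6513) = 2.0
Nearest integer order:

2


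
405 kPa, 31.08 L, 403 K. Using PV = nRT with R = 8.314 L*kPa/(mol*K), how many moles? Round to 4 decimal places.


PV = nRT, solve for n = PV / (RT).
PV = 405 * 31.08 = 12587.4
RT = 8.314 * 403 = 3350.542
n = 12587.4 / 3350.542
n = 3.75682502 mol, rounded to 4 dp:

3.7568 mol


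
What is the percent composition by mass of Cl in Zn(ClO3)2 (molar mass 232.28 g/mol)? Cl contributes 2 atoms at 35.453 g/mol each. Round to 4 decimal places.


pct = 100 * (n_elem * M_elem) / M_total
mass_contribution = 2 * 35.453 = 70.906 g/mol
pct = 100 * 70.906 / 232.28
pct = 30.5260892 %, rounded to 4 dp:

30.5261 %


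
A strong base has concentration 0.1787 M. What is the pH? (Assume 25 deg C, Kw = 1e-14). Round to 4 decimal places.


A strong base dissociates completely, so [OH-] equals the given concentration.
pOH = -log10([OH-]) = -log10(0.1787) = 0.747875
pH = 14 - pOH = 14 - 0.747875
pH = 13.252125, rounded to 4 dp:

13.2521


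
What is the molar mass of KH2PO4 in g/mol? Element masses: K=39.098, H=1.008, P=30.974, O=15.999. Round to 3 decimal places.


M = sum(count * atomic_mass) over atoms.
M = 1*39.098 + 2*1.008 + 1*30.974 + 4*15.999
M = 39.098 + 2.016 + 30.974 + 63.996
M = 136.084 g/mol, rounded to 3 dp:

136.084 g/mol


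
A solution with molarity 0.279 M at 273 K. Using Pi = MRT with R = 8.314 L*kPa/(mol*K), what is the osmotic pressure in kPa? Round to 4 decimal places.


Osmotic pressure (van't Hoff): Pi = M*R*T.
RT = 8.314 * 273 = 2269.722
Pi = 0.279 * 2269.722
Pi = 633.252438 kPa, rounded to 4 dp:

633.2524 kPa


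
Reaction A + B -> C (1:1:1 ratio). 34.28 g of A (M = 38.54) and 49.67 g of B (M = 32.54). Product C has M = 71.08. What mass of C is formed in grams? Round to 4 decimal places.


Find moles of each reactant; the smaller value is the limiting reagent in a 1:1:1 reaction, so moles_C equals moles of the limiter.
n_A = mass_A / M_A = 34.28 / 38.54 = 0.889465 mol
n_B = mass_B / M_B = 49.67 / 32.54 = 1.526429 mol
Limiting reagent: A (smaller), n_limiting = 0.889465 mol
mass_C = n_limiting * M_C = 0.889465 * 71.08
mass_C = 63.2231722 g, rounded to 4 dp:

63.2232 g


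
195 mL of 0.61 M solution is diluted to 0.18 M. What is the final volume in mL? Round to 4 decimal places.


Dilution: M1*V1 = M2*V2, solve for V2.
V2 = M1*V1 / M2
V2 = 0.61 * 195 / 0.18
V2 = 118.95 / 0.18
V2 = 660.83333333 mL, rounded to 4 dp:

660.8333 mL


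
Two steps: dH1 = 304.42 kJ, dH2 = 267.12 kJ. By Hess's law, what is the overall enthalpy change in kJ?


Hess's law: enthalpy is a state function, so add the step enthalpies.
dH_total = dH1 + dH2 = 304.42 + (267.12)
dH_total = 571.54 kJ:

571.54 kJ


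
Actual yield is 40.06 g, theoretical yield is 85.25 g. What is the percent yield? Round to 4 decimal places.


% yield = 100 * actual / theoretical
% yield = 100 * 40.06 / 85.25
% yield = 46.99120235 %, rounded to 4 dp:

46.9912 %


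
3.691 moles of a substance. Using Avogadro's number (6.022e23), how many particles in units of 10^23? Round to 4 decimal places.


N = n * NA, then divide by 1e23 for the requested units.
N / 1e23 = n * 6.022
N / 1e23 = 3.691 * 6.022
N / 1e23 = 22.227202, rounded to 4 dp:

22.2272


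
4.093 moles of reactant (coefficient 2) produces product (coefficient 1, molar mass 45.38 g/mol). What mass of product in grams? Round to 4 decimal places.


Use the coefficient ratio to convert reactant moles to product moles, then multiply by the product's molar mass.
moles_P = moles_R * (coeff_P / coeff_R) = 4.093 * (1/2) = 2.0465
mass_P = moles_P * M_P = 2.0465 * 45.38
mass_P = 92.87017 g, rounded to 4 dp:

92.8702 g


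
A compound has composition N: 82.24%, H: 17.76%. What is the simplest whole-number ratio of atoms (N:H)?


Assume 100 g of compound, divide each mass% by atomic mass to get moles, then normalize by the smallest to get a raw atom ratio.
Moles per 100 g: N: 82.24/14.007 = 5.8714, H: 17.76/1.008 = 17.619
Raw ratio (divide by min = 5.8714): N: 1.0, H: 3.001
Multiply by 1 to clear fractions: N: 1.0 ~= 1, H: 3.001 ~= 3
Reduce by GCD to get the simplest whole-number ratio:

1:3


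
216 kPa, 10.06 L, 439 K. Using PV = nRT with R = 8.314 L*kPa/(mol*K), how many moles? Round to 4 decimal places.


PV = nRT, solve for n = PV / (RT).
PV = 216 * 10.06 = 2172.96
RT = 8.314 * 439 = 3649.846
n = 2172.96 / 3649.846
n = 0.59535663 mol, rounded to 4 dp:

0.5954 mol


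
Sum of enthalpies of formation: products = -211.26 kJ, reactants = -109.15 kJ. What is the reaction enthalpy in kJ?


dH_rxn = sum(dH_f products) - sum(dH_f reactants)
dH_rxn = -211.26 - (-109.15)
dH_rxn = -102.11 kJ:

-102.11 kJ


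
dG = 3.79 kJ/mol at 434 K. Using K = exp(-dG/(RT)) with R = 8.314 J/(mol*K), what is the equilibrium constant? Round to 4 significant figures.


dG is in kJ/mol; multiply by 1000 to match R in J/(mol*K).
RT = 8.314 * 434 = 3608.276 J/mol
exponent = -dG*1000 / (RT) = -(3.79*1000) / 3608.276 = -1.05036311
K = exp(-1.05036311)
K = 0.34981071, rounded to 4 significant figures:

0.3498


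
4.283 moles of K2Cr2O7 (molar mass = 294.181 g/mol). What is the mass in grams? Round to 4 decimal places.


mass = n * M
mass = 4.283 * 294.181
mass = 1259.977223 g, rounded to 4 dp:

1259.9772 g


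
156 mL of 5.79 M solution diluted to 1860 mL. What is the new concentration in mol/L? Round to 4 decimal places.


Dilution: M1*V1 = M2*V2, solve for M2.
M2 = M1*V1 / V2
M2 = 5.79 * 156 / 1860
M2 = 903.24 / 1860
M2 = 0.4856129 mol/L, rounded to 4 dp:

0.4856 mol/L


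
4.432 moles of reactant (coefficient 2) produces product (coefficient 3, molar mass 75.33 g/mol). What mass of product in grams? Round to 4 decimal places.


Use the coefficient ratio to convert reactant moles to product moles, then multiply by the product's molar mass.
moles_P = moles_R * (coeff_P / coeff_R) = 4.432 * (3/2) = 6.648
mass_P = moles_P * M_P = 6.648 * 75.33
mass_P = 500.79384 g, rounded to 4 dp:

500.7938 g


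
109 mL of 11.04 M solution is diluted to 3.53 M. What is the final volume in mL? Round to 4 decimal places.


Dilution: M1*V1 = M2*V2, solve for V2.
V2 = M1*V1 / M2
V2 = 11.04 * 109 / 3.53
V2 = 1203.36 / 3.53
V2 = 340.89518414 mL, rounded to 4 dp:

340.8952 mL


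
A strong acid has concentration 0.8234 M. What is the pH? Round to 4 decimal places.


A strong acid dissociates completely, so [H+] equals the given concentration.
pH = -log10([H+]) = -log10(0.8234)
pH = 0.08438914, rounded to 4 dp:

0.0844


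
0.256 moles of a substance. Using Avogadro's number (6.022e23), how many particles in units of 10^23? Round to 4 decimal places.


N = n * NA, then divide by 1e23 for the requested units.
N / 1e23 = n * 6.022
N / 1e23 = 0.256 * 6.022
N / 1e23 = 1.541632, rounded to 4 dp:

1.5416


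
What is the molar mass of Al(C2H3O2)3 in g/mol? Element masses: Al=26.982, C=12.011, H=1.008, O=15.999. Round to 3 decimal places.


M = sum(count * atomic_mass) over atoms.
M = 1*26.982 + 6*12.011 + 9*1.008 + 6*15.999
M = 26.982 + 72.066 + 9.072 + 95.994
M = 204.114 g/mol, rounded to 3 dp:

204.114 g/mol


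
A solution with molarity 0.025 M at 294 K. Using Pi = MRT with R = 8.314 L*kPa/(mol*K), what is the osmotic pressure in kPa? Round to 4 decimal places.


Osmotic pressure (van't Hoff): Pi = M*R*T.
RT = 8.314 * 294 = 2444.316
Pi = 0.025 * 2444.316
Pi = 61.1079 kPa, rounded to 4 dp:

61.1079 kPa


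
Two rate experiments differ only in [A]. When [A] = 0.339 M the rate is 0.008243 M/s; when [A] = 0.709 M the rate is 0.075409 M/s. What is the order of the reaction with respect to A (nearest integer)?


Rate is proportional to [A]^n, so rate2/rate1 = ([A]2/[A]1)^n. Take logs to solve for n.
rate2/rate1 = 0.075409 / 0.008243 = 9.1482
[A]2/[A]1 = 0.709 / 0.339 = 2.0914
n = ln(9.1482) / ln(2.0914) = 3.0
Nearest integer order:

3


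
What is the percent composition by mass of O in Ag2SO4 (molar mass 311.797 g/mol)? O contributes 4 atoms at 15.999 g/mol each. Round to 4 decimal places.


pct = 100 * (n_elem * M_elem) / M_total
mass_contribution = 4 * 15.999 = 63.996 g/mol
pct = 100 * 63.996 / 311.797
pct = 20.5248928 %, rounded to 4 dp:

20.5249 %


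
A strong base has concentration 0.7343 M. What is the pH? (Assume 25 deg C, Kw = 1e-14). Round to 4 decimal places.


A strong base dissociates completely, so [OH-] equals the given concentration.
pOH = -log10([OH-]) = -log10(0.7343) = 0.134126
pH = 14 - pOH = 14 - 0.134126
pH = 13.865874, rounded to 4 dp:

13.8659


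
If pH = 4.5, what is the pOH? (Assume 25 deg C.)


At 25 deg C, pH + pOH = 14.
pOH = 14 - pH = 14 - 4.5
pOH = 9.5:

9.50


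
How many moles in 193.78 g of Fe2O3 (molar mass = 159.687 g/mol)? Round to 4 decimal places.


n = mass / M
n = 193.78 / 159.687
n = 1.21349891 mol, rounded to 4 dp:

1.2135 mol


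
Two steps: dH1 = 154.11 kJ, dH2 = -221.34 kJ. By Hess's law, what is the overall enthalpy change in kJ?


Hess's law: enthalpy is a state function, so add the step enthalpies.
dH_total = dH1 + dH2 = 154.11 + (-221.34)
dH_total = -67.23 kJ:

-67.23 kJ


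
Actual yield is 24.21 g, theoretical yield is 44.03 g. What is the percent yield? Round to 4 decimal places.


% yield = 100 * actual / theoretical
% yield = 100 * 24.21 / 44.03
% yield = 54.98523734 %, rounded to 4 dp:

54.9852 %


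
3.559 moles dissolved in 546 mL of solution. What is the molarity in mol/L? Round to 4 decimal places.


Convert volume to liters: V_L = V_mL / 1000.
V_L = 546 / 1000 = 0.546 L
M = n / V_L = 3.559 / 0.546
M = 6.51831502 mol/L, rounded to 4 dp:

6.5183 mol/L


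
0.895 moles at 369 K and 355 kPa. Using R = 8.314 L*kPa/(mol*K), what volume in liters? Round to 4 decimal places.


PV = nRT, solve for V = nRT / P.
nRT = 0.895 * 8.314 * 369 = 2745.7401
V = 2745.7401 / 355
V = 7.73447915 L, rounded to 4 dp:

7.7345 L


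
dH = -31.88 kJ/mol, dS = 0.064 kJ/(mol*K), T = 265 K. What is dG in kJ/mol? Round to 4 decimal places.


Gibbs: dG = dH - T*dS (consistent units, dS already in kJ/(mol*K)).
T*dS = 265 * 0.064 = 16.96
dG = -31.88 - (16.96)
dG = -48.84 kJ/mol, rounded to 4 dp:

-48.8400 kJ/mol


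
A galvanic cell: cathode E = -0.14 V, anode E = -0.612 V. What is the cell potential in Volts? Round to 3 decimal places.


Standard cell potential: E_cell = E_cathode - E_anode.
E_cell = -0.14 - (-0.612)
E_cell = 0.472 V, rounded to 3 dp:

0.472 V


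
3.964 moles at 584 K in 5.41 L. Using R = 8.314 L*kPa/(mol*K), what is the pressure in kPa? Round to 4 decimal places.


PV = nRT, solve for P = nRT / V.
nRT = 3.964 * 8.314 * 584 = 19246.7105
P = 19246.7105 / 5.41
P = 3557.61746765 kPa, rounded to 4 dp:

3557.6175 kPa


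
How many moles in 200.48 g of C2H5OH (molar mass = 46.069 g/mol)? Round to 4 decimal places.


n = mass / M
n = 200.48 / 46.069
n = 4.35173327 mol, rounded to 4 dp:

4.3517 mol


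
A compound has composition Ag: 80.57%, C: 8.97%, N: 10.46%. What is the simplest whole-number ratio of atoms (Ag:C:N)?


Assume 100 g of compound, divide each mass% by atomic mass to get moles, then normalize by the smallest to get a raw atom ratio.
Moles per 100 g: Ag: 80.57/107.868 = 0.7469, C: 8.97/12.011 = 0.7468, N: 10.46/14.007 = 0.7468
Raw ratio (divide by min = 0.7468): Ag: 1.0, C: 1.0, N: 1.0
Multiply by 1 to clear fractions: Ag: 1.0 ~= 1, C: 1.0 ~= 1, N: 1.0 ~= 1
Reduce by GCD to get the simplest whole-number ratio:

1:1:1


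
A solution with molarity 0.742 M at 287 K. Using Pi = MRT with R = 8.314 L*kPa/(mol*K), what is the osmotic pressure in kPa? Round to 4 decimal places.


Osmotic pressure (van't Hoff): Pi = M*R*T.
RT = 8.314 * 287 = 2386.118
Pi = 0.742 * 2386.118
Pi = 1770.499556 kPa, rounded to 4 dp:

1770.4996 kPa


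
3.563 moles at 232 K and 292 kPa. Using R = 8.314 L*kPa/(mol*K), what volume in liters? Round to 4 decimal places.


PV = nRT, solve for V = nRT / P.
nRT = 3.563 * 8.314 * 232 = 6872.4854
V = 6872.4854 / 292
V = 23.5359089 L, rounded to 4 dp:

23.5359 L


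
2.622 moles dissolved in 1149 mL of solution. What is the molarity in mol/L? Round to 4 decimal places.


Convert volume to liters: V_L = V_mL / 1000.
V_L = 1149 / 1000 = 1.149 L
M = n / V_L = 2.622 / 1.149
M = 2.28198433 mol/L, rounded to 4 dp:

2.2820 mol/L


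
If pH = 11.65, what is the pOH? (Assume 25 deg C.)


At 25 deg C, pH + pOH = 14.
pOH = 14 - pH = 14 - 11.65
pOH = 2.35:

2.35


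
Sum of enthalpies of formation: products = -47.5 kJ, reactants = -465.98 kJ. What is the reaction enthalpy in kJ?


dH_rxn = sum(dH_f products) - sum(dH_f reactants)
dH_rxn = -47.5 - (-465.98)
dH_rxn = 418.48 kJ:

418.48 kJ


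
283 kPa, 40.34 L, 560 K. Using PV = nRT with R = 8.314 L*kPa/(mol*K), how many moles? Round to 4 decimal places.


PV = nRT, solve for n = PV / (RT).
PV = 283 * 40.34 = 11416.22
RT = 8.314 * 560 = 4655.84
n = 11416.22 / 4655.84
n = 2.45202155 mol, rounded to 4 dp:

2.4520 mol


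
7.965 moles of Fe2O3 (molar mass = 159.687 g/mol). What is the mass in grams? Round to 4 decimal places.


mass = n * M
mass = 7.965 * 159.687
mass = 1271.906955 g, rounded to 4 dp:

1271.9070 g


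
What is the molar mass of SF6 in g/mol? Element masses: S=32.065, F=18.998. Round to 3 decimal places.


M = sum(count * atomic_mass) over atoms.
M = 1*32.065 + 6*18.998
M = 32.065 + 113.988
M = 146.053 g/mol, rounded to 3 dp:

146.053 g/mol


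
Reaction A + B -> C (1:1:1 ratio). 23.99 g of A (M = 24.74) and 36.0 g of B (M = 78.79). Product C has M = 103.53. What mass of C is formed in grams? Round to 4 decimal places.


Find moles of each reactant; the smaller value is the limiting reagent in a 1:1:1 reaction, so moles_C equals moles of the limiter.
n_A = mass_A / M_A = 23.99 / 24.74 = 0.969685 mol
n_B = mass_B / M_B = 36.0 / 78.79 = 0.456911 mol
Limiting reagent: B (smaller), n_limiting = 0.456911 mol
mass_C = n_limiting * M_C = 0.456911 * 103.53
mass_C = 47.30399583 g, rounded to 4 dp:

47.3040 g


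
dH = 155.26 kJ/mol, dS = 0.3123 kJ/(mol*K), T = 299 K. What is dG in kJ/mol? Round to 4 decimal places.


Gibbs: dG = dH - T*dS (consistent units, dS already in kJ/(mol*K)).
T*dS = 299 * 0.3123 = 93.3777
dG = 155.26 - (93.3777)
dG = 61.8823 kJ/mol, rounded to 4 dp:

61.8823 kJ/mol


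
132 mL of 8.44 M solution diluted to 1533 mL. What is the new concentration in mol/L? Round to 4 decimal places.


Dilution: M1*V1 = M2*V2, solve for M2.
M2 = M1*V1 / V2
M2 = 8.44 * 132 / 1533
M2 = 1114.08 / 1533
M2 = 0.7267319 mol/L, rounded to 4 dp:

0.7267 mol/L


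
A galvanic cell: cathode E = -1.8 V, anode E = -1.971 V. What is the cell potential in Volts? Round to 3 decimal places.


Standard cell potential: E_cell = E_cathode - E_anode.
E_cell = -1.8 - (-1.971)
E_cell = 0.171 V, rounded to 3 dp:

0.171 V


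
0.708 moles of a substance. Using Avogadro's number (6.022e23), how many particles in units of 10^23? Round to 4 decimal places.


N = n * NA, then divide by 1e23 for the requested units.
N / 1e23 = n * 6.022
N / 1e23 = 0.708 * 6.022
N / 1e23 = 4.263576, rounded to 4 dp:

4.2636


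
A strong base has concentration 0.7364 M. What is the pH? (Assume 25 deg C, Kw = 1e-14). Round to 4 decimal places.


A strong base dissociates completely, so [OH-] equals the given concentration.
pOH = -log10([OH-]) = -log10(0.7364) = 0.132886
pH = 14 - pOH = 14 - 0.132886
pH = 13.867114, rounded to 4 dp:

13.8671


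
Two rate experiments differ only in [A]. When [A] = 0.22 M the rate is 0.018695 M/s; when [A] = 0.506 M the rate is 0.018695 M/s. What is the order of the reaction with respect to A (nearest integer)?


Rate is proportional to [A]^n, so rate2/rate1 = ([A]2/[A]1)^n. Take logs to solve for n.
rate2/rate1 = 0.018695 / 0.018695 = 1.0
[A]2/[A]1 = 0.506 / 0.22 = 2.3
n = ln(1.0) / ln(2.3) = 0.0
Nearest integer order:

0


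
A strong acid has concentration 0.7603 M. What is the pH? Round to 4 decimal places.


A strong acid dissociates completely, so [H+] equals the given concentration.
pH = -log10([H+]) = -log10(0.7603)
pH = 0.11901501, rounded to 4 dp:

0.1190


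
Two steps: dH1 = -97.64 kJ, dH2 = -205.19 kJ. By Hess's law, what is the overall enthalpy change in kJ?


Hess's law: enthalpy is a state function, so add the step enthalpies.
dH_total = dH1 + dH2 = -97.64 + (-205.19)
dH_total = -302.83 kJ:

-302.83 kJ


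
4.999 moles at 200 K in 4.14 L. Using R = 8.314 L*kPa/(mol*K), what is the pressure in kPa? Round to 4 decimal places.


PV = nRT, solve for P = nRT / V.
nRT = 4.999 * 8.314 * 200 = 8312.3372
P = 8312.3372 / 4.14
P = 2007.81091787 kPa, rounded to 4 dp:

2007.8109 kPa


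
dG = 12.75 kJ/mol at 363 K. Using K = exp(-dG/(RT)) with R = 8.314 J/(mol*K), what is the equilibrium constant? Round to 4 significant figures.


dG is in kJ/mol; multiply by 1000 to match R in J/(mol*K).
RT = 8.314 * 363 = 3017.982 J/mol
exponent = -dG*1000 / (RT) = -(12.75*1000) / 3017.982 = -4.22467728
K = exp(-4.22467728)
K = 0.014630055, rounded to 4 significant figures:

0.01463


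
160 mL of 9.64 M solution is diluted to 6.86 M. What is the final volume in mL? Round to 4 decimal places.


Dilution: M1*V1 = M2*V2, solve for V2.
V2 = M1*V1 / M2
V2 = 9.64 * 160 / 6.86
V2 = 1542.4 / 6.86
V2 = 224.83965015 mL, rounded to 4 dp:

224.8397 mL


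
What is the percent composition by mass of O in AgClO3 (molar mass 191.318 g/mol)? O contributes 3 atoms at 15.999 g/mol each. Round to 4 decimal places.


pct = 100 * (n_elem * M_elem) / M_total
mass_contribution = 3 * 15.999 = 47.997 g/mol
pct = 100 * 47.997 / 191.318
pct = 25.08755057 %, rounded to 4 dp:

25.0876 %


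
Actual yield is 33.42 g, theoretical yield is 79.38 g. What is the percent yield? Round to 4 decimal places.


% yield = 100 * actual / theoretical
% yield = 100 * 33.42 / 79.38
% yield = 42.10128496 %, rounded to 4 dp:

42.1013 %


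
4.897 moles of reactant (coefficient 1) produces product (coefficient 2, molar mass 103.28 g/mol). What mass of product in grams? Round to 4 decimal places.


Use the coefficient ratio to convert reactant moles to product moles, then multiply by the product's molar mass.
moles_P = moles_R * (coeff_P / coeff_R) = 4.897 * (2/1) = 9.794
mass_P = moles_P * M_P = 9.794 * 103.28
mass_P = 1011.52432 g, rounded to 4 dp:

1011.5243 g


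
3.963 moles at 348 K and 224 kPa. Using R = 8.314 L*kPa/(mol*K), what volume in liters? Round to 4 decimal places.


PV = nRT, solve for V = nRT / P.
nRT = 3.963 * 8.314 * 348 = 11466.0369
V = 11466.0369 / 224
V = 51.18766473 L, rounded to 4 dp:

51.1877 L


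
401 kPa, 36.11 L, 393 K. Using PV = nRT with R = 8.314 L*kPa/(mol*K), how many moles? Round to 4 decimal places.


PV = nRT, solve for n = PV / (RT).
PV = 401 * 36.11 = 14480.11
RT = 8.314 * 393 = 3267.402
n = 14480.11 / 3267.402
n = 4.43168915 mol, rounded to 4 dp:

4.4317 mol


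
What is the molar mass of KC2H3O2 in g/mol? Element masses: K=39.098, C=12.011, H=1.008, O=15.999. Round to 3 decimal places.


M = sum(count * atomic_mass) over atoms.
M = 1*39.098 + 2*12.011 + 3*1.008 + 2*15.999
M = 39.098 + 24.022 + 3.024 + 31.998
M = 98.142 g/mol, rounded to 3 dp:

98.142 g/mol


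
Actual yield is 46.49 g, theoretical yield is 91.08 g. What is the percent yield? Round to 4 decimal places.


% yield = 100 * actual / theoretical
% yield = 100 * 46.49 / 91.08
% yield = 51.04303909 %, rounded to 4 dp:

51.0430 %


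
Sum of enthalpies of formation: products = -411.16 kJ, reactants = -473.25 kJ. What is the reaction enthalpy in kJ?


dH_rxn = sum(dH_f products) - sum(dH_f reactants)
dH_rxn = -411.16 - (-473.25)
dH_rxn = 62.09 kJ:

62.09 kJ


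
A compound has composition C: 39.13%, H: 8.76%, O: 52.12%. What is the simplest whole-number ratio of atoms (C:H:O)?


Assume 100 g of compound, divide each mass% by atomic mass to get moles, then normalize by the smallest to get a raw atom ratio.
Moles per 100 g: C: 39.13/12.011 = 3.2578, H: 8.76/1.008 = 8.6905, O: 52.12/15.999 = 3.2577
Raw ratio (divide by min = 3.2577): C: 1.0, H: 2.668, O: 1.0
Multiply by 3 to clear fractions: C: 3.0 ~= 3, H: 8.003 ~= 8, O: 3.0 ~= 3
Reduce by GCD to get the simplest whole-number ratio:

3:8:3


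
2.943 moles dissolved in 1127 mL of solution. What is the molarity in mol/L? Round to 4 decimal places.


Convert volume to liters: V_L = V_mL / 1000.
V_L = 1127 / 1000 = 1.127 L
M = n / V_L = 2.943 / 1.127
M = 2.61135759 mol/L, rounded to 4 dp:

2.6114 mol/L


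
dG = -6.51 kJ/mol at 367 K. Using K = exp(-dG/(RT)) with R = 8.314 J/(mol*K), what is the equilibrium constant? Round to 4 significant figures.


dG is in kJ/mol; multiply by 1000 to match R in J/(mol*K).
RT = 8.314 * 367 = 3051.238 J/mol
exponent = -dG*1000 / (RT) = -(-6.51*1000) / 3051.238 = 2.13356021
K = exp(2.13356021)
K = 8.4448789, rounded to 4 significant figures:

8.445


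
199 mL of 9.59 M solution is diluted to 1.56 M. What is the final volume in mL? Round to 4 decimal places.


Dilution: M1*V1 = M2*V2, solve for V2.
V2 = M1*V1 / M2
V2 = 9.59 * 199 / 1.56
V2 = 1908.41 / 1.56
V2 = 1223.33974359 mL, rounded to 4 dp:

1223.3397 mL


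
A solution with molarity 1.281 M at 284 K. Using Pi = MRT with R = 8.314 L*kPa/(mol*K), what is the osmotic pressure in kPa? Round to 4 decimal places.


Osmotic pressure (van't Hoff): Pi = M*R*T.
RT = 8.314 * 284 = 2361.176
Pi = 1.281 * 2361.176
Pi = 3024.666456 kPa, rounded to 4 dp:

3024.6665 kPa


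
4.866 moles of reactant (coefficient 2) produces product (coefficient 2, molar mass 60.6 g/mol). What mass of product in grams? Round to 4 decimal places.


Use the coefficient ratio to convert reactant moles to product moles, then multiply by the product's molar mass.
moles_P = moles_R * (coeff_P / coeff_R) = 4.866 * (2/2) = 4.866
mass_P = moles_P * M_P = 4.866 * 60.6
mass_P = 294.8796 g, rounded to 4 dp:

294.8796 g


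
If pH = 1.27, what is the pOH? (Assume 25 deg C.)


At 25 deg C, pH + pOH = 14.
pOH = 14 - pH = 14 - 1.27
pOH = 12.73:

12.73


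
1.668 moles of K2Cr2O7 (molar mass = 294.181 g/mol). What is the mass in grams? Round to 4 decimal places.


mass = n * M
mass = 1.668 * 294.181
mass = 490.693908 g, rounded to 4 dp:

490.6939 g


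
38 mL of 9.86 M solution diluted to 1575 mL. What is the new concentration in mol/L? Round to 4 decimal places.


Dilution: M1*V1 = M2*V2, solve for M2.
M2 = M1*V1 / V2
M2 = 9.86 * 38 / 1575
M2 = 374.68 / 1575
M2 = 0.23789206 mol/L, rounded to 4 dp:

0.2379 mol/L


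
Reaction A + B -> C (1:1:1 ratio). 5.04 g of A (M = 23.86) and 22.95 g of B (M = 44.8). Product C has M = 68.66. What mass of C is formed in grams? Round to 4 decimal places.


Find moles of each reactant; the smaller value is the limiting reagent in a 1:1:1 reaction, so moles_C equals moles of the limiter.
n_A = mass_A / M_A = 5.04 / 23.86 = 0.211232 mol
n_B = mass_B / M_B = 22.95 / 44.8 = 0.512277 mol
Limiting reagent: A (smaller), n_limiting = 0.211232 mol
mass_C = n_limiting * M_C = 0.211232 * 68.66
mass_C = 14.50318912 g, rounded to 4 dp:

14.5032 g
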